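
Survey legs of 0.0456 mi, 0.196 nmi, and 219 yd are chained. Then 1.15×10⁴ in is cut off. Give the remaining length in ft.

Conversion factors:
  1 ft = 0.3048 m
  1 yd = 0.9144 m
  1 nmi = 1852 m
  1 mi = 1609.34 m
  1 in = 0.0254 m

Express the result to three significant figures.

0.0456 mi × 1609.34 = 73.3859 m
0.196 nmi × 1852 = 362.992 m
219 yd × 0.9144 = 200.254 m
1.15×10⁴ in × 0.0254 = 292.1 m
Sum: 73.3859 + 362.992 + 200.254 − 292.1 = 344.532 m
In ft: 344.532 / 0.3048 = 1130.35 ft

1130 ft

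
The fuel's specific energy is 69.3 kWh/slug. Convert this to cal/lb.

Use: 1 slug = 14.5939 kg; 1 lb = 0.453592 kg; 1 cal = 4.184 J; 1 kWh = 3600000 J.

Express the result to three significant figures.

69.3 kWh/slug × 3600000 J/kWh ÷ 14.5939 kg/slug = 1.70948×10⁷ J/kg
1.70948×10⁷ J/kg ÷ 4.184 J/cal × 0.453592 kg/lb = 1.85327×10⁶ cal/lb

1.85×10⁶ cal/lb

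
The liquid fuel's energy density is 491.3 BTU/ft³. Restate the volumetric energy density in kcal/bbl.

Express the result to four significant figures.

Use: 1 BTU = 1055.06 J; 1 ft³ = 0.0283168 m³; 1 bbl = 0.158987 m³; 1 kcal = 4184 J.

695.6 kcal/bbl

491.3 BTU/ft³ × 1055.06 J/BTU ÷ 0.0283168 m³/ft³ = 1.83054×10⁷ J/m³
1.83054×10⁷ J/m³ ÷ 4184 J/kcal × 0.158987 m³/bbl = 695.583 kcal/bbl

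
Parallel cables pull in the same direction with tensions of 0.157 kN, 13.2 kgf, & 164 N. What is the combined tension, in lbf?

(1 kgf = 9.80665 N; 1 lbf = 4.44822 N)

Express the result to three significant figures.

0.157 kN × 1000 = 157 N
13.2 kgf × 9.80665 = 129.448 N
164 N (already N)
Combined: 157 + 129.448 + 164 = 450.448 N
In lbf: 450.448 / 4.44822 = 101.265 lbf

101 lbf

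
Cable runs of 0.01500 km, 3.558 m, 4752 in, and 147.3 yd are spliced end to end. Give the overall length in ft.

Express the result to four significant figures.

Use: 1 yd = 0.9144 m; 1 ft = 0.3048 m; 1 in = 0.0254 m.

0.01500 km × 1000 = 15 m
3.558 m (already m)
4752 in × 0.0254 = 120.701 m
147.3 yd × 0.9144 = 134.691 m
Total: 15 + 3.558 + 120.701 + 134.691 = 273.95 m
In ft: 273.95 / 0.3048 = 898.786 ft

898.8 ft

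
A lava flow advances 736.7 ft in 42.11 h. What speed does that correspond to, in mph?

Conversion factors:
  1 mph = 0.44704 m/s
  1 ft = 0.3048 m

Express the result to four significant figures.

736.7 ft × 0.3048 = 224.546 m
42.11 h × 3600 = 151596 s
v = d / t = 224.546 m / 151596 s = 0.00148121 m/s
0.00148121 m/s ÷ (0.44704 m/s/mph) = 0.00331337 mph

0.003313 mph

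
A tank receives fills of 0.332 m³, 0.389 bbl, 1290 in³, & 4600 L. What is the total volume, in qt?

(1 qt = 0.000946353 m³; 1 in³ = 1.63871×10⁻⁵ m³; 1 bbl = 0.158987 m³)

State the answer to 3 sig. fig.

5300 qt

0.332 m³ (already m³)
0.389 bbl × 0.158987 → 0.0618459 m³
1290 in³ × 1.63871×10⁻⁵ → 0.0211394 m³
4600 L × 0.001 → 4.6 m³
Total: 0.332 + 0.0618459 + 0.0211394 + 4.6 = 5.01499 m³
In qt: 5.01499 / 0.000946353 = 5299.28 qt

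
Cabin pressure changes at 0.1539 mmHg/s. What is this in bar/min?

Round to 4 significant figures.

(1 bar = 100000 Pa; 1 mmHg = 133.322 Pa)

0.1539 mmHg/s × 133.322 Pa/mmHg = 20.5183 Pa/s
20.5183 Pa/s ÷ 100000 Pa/bar × 60 s/min = 0.012311 bar/min

0.01231 bar/min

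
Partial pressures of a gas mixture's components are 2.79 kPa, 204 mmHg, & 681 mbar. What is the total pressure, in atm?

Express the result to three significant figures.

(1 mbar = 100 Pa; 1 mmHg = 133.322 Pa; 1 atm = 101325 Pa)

0.968 atm

2.79 kPa × 1000 = 2790 Pa
204 mmHg × 133.322 = 27197.7 Pa
681 mbar × 100 = 68100 Pa
Sum: 2790 + 27197.7 + 68100 = 98087.7 Pa
In atm: 98087.7 / 101325 = 0.96805 atm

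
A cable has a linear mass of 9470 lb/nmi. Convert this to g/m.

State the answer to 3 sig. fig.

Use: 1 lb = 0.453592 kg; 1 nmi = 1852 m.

9470 lb/nmi × 0.453592 kg/lb ÷ 1852 m/nmi = 2.31939 kg/m
2.31939 kg/m ÷ 0.001 kg/g = 2319.39 g/m

2320 g/m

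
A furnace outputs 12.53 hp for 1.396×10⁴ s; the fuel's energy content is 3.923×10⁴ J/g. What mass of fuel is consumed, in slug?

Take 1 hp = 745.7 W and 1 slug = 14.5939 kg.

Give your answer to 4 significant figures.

0.2278 slug

12.53 hp → 9343.62 W
E = P × t = 9343.62 × 13960 = 1.30437×10⁸ J
3.923×10⁴ J/g → 3.923×10⁷ J/kg
m = E / e_s = 1.30437×10⁸ / 3.923×10⁷ = 3.32493 kg
In slug: 3.32493 / 14.5939 = 0.22783 slug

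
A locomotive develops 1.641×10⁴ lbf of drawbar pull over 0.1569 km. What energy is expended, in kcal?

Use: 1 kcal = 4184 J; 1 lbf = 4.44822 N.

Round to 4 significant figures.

2737 kcal

1.641×10⁴ lbf × 4.44822 → 72995.3 N
0.1569 km × 1000 → 156.9 m
W = F × d = 72995.3 N × 156.9 m = 1.1453×10⁷ J
1.1453×10⁷ J ÷ (4184 J/kcal) = 2737.33 kcal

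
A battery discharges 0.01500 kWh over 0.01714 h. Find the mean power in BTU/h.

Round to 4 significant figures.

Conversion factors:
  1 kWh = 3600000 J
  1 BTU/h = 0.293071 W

2986 BTU/h

0.01500 kWh × 3600000 = 54000 J
0.01714 h × 3600 = 61.704 s
P = E / t = 54000 J / 61.704 s = 875.146 W
875.146 W ÷ (0.293071 W/BTU/h) = 2986.12 BTU/h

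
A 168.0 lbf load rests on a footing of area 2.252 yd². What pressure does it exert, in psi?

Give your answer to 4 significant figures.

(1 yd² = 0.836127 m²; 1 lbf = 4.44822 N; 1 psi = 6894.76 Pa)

168.0 lbf × 4.44822 = 747.301 N
2.252 yd² × 0.836127 = 1.88296 m²
P = F / A = 747.301 N / 1.88296 m² = 396.876 Pa
396.876 Pa ÷ (6894.76 Pa/psi) = 0.057562 psi

0.05756 psi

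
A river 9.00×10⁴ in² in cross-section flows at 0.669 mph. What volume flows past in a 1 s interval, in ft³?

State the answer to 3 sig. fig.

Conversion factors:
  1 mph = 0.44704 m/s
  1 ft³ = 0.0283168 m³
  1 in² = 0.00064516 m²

613 ft³

0.669 mph × 0.44704 → 0.29907 m/s
9.00×10⁴ in² × 0.00064516 → 58.0644 m²
V = v × A × t = 0.29907 m/s × 58.0644 m² × 1 s = 17.3653 m³
17.3653 m³ ÷ (0.0283168 m³/ft³) = 613.251 ft³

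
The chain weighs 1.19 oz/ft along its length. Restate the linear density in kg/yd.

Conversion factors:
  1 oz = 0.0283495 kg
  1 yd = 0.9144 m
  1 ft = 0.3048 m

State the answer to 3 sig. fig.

0.101 kg/yd

1.19 oz/ft × 0.0283495 kg/oz ÷ 0.3048 m/ft = 0.110682 kg/m
0.110682 kg/m × 0.9144 m/yd = 0.101208 kg/yd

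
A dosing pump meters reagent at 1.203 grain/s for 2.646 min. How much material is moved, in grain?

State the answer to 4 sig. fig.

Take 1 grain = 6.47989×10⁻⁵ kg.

191.0 grain

1.203 grain/s → 7.79531×10⁻⁵ kg/s
2.646 min → 158.76 s
m = ṁ × t = 7.79531×10⁻⁵ × 158.76 = 0.0123758 kg
In grain: 0.0123758 / 6.47989×10⁻⁵ = 190.988 grain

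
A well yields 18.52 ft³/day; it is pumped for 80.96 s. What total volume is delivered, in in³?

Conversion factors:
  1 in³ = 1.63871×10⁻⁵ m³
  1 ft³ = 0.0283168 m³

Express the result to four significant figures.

29.99 in³

18.52 ft³/day → 6.06976×10⁻⁶ m³/s
V = Q × t = 6.06976×10⁻⁶ × 80.96 = 4.91408×10⁻⁴ m³
In in³: 4.91408×10⁻⁴ / 1.63871×10⁻⁵ = 29.9875 in³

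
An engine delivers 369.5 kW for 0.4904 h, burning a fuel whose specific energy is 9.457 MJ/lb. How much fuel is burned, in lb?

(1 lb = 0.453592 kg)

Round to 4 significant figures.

369.5 kW → 369500 W
0.4904 h → 1765.44 s
E = P × t = 369500 × 1765.44 = 6.5233×10⁸ J
9.457 MJ/lb → 2.08491×10⁷ J/kg
m = E / e_s = 6.5233×10⁸ / 2.08491×10⁷ = 31.2882 kg
In lb: 31.2882 / 0.453592 = 68.9787 lb

68.98 lb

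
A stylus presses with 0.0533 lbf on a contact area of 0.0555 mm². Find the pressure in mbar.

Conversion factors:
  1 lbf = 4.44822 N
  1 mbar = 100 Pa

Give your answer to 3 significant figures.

0.0533 lbf × 4.44822 → 0.23709 N
0.0555 mm² × 10⁻⁶ → 5.55×10⁻⁸ m²
P = F / A = 0.23709 N / 5.55×10⁻⁸ m² = 4.27189×10⁶ Pa
4.27189×10⁶ Pa ÷ (100 Pa/mbar) = 42718.9 mbar

4.27×10⁴ mbar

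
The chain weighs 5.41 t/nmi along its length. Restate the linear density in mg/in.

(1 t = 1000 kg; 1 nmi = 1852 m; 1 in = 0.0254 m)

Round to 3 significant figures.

7.42×10⁴ mg/in

5.41 t/nmi × 1000 kg/t ÷ 1852 m/nmi = 2.92117 kg/m
2.92117 kg/m ÷ 10⁻⁶ kg/mg × 0.0254 m/in = 74197.7 mg/in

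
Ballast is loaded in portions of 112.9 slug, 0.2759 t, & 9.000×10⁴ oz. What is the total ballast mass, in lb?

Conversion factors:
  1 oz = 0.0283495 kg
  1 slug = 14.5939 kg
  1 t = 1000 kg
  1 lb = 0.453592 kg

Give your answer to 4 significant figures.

9866 lb

112.9 slug × 14.5939 = 1647.65 kg
0.2759 t × 1000 = 275.9 kg
9.000×10⁴ oz × 0.0283495 = 2551.46 kg
Sum: 1647.65 + 275.9 + 2551.46 = 4475.01 kg
In lb: 4475.01 / 0.453592 = 9865.72 lb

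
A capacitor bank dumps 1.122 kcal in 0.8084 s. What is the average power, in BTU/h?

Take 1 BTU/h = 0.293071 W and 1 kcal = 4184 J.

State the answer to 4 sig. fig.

1.981×10⁴ BTU/h

1.122 kcal × 4184 → 4694.45 J
P = E / t = 4694.45 J / 0.8084 s = 5807.09 W
5807.09 W ÷ (0.293071 W/BTU/h) = 19814.6 BTU/h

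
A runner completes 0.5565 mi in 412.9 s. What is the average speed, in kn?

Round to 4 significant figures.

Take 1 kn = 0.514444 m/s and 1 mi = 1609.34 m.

4.216 kn

0.5565 mi × 1609.34 = 895.598 m
v = d / t = 895.598 m / 412.9 s = 2.16904 m/s
2.16904 m/s ÷ (0.514444 m/s/kn) = 4.21628 kn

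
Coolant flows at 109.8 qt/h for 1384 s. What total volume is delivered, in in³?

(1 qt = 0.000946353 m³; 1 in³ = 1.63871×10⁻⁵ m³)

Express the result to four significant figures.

2438 in³

109.8 qt/h → 2.88638×10⁻⁵ m³/s
V = Q × t = 2.88638×10⁻⁵ × 1384 = 0.0399475 m³
In in³: 0.0399475 / 1.63871×10⁻⁵ = 2437.74 in³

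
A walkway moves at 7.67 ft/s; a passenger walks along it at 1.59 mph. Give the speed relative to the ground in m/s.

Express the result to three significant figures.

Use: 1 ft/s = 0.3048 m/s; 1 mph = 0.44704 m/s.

7.67 ft/s × 0.3048 = 2.33782 m/s
1.59 mph × 0.44704 = 0.710794 m/s
Combined: 2.33782 + 0.710794 = 3.04861 m/s

3.05 m/s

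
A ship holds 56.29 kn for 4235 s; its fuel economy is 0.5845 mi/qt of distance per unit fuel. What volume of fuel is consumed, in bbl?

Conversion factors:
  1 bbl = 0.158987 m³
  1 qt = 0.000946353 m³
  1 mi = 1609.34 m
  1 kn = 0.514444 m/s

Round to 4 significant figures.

56.29 kn → 28.9581 m/s
d = v × t = 28.9581 × 4235 = 122638 m
0.5845 mi/qt → 993983 m/m³
V = d / (distance per unit fuel) = 122638 / 993983 = 0.12338 m³
In bbl: 0.12338 / 0.158987 = 0.776038 bbl

0.7760 bbl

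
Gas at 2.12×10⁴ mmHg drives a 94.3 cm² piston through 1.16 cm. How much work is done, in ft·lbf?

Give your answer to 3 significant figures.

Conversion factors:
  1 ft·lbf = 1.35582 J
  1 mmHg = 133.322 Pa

2.12×10⁴ mmHg → 2.82643×10⁶ Pa
94.3 cm² → 0.00943 m²
F = P × A = 2.82643×10⁶ × 0.00943 = 26653.2 N
1.16 cm → 0.0116 m
W = F × d = 26653.2 × 0.0116 = 309.177 J
In ft·lbf: 309.177 / 1.35582 = 228.037 ft·lbf

228 ft·lbf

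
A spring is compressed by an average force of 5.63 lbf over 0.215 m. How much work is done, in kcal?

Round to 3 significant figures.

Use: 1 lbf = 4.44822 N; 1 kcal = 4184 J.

0.00129 kcal

5.63 lbf × 4.44822 → 25.0435 N
W = F × d = 25.0435 N × 0.215 m = 5.38435 J
5.38435 J ÷ (4184 J/kcal) = 0.00128689 kcal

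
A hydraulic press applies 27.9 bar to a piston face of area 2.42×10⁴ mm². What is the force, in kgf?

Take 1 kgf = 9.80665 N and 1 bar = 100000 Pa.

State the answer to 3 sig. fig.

6880 kgf

27.9 bar × 100000 → 2.79×10⁶ Pa
2.42×10⁴ mm² × 10⁻⁶ → 0.0242 m²
F = P × A = 2.79×10⁶ Pa × 0.0242 m² = 67518 N
67518 N ÷ (9.80665 N/kgf) = 6884.92 kgf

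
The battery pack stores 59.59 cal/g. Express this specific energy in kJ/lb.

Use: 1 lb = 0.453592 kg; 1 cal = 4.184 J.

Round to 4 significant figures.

59.59 cal/g × 4.184 J/cal ÷ 0.001 kg/g = 249325 J/kg
249325 J/kg ÷ 1000 J/kJ × 0.453592 kg/lb = 113.092 kJ/lb

113.1 kJ/lb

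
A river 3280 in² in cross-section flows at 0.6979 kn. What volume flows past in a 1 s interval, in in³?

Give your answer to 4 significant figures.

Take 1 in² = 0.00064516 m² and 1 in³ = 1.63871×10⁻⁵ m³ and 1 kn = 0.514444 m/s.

0.6979 kn × 0.514444 → 0.35903 m/s
3280 in² × 0.00064516 → 2.11612 m²
V = v × A × t = 0.35903 m/s × 2.11612 m² × 1 s = 0.759751 m³
0.759751 m³ ÷ (1.63871×10⁻⁵ m³/in³) = 46362.7 in³

4.636×10⁴ in³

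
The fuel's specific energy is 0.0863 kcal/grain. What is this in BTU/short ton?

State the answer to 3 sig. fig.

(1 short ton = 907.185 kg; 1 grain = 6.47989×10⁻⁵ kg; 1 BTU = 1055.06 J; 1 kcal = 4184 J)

0.0863 kcal/grain × 4184 J/kcal ÷ 6.47989×10⁻⁵ kg/grain = 5.5723×10⁶ J/kg
5.5723×10⁶ J/kg ÷ 1055.06 J/BTU × 907.185 kg/short ton = 4.7913×10⁶ BTU/short ton

4.79×10⁶ BTU/short ton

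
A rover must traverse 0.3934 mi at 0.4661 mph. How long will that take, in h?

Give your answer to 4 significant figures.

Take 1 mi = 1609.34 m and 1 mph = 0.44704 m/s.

0.3934 mi × 1609.34 = 633.114 m
0.4661 mph × 0.44704 = 0.208365 m/s
t = d / v = 633.114 m / 0.208365 m/s = 3038.49 s
3038.49 s ÷ (3600 s/h) = 0.844025 h

0.8440 h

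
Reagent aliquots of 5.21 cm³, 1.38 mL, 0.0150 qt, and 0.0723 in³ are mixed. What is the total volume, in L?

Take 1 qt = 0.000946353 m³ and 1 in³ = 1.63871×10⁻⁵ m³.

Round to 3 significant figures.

0.0220 L

5.21 cm³ × 10⁻⁶ → 5.21×10⁻⁶ m³
1.38 mL × 10⁻⁶ → 1.38×10⁻⁶ m³
0.0150 qt × 0.000946353 → 1.41953×10⁻⁵ m³
0.0723 in³ × 1.63871×10⁻⁵ → 1.18479×10⁻⁶ m³
Total: 5.21×10⁻⁶ + 1.38×10⁻⁶ + 1.41953×10⁻⁵ + 1.18479×10⁻⁶ = 2.19701×10⁻⁵ m³
In L: 2.19701×10⁻⁵ / 0.001 = 0.0219701 L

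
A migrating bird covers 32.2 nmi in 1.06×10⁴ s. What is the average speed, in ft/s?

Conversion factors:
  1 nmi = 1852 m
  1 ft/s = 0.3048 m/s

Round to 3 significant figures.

32.2 nmi × 1852 = 59634.4 m
v = d / t = 59634.4 m / 10600 s = 5.62589 m/s
5.62589 m/s ÷ (0.3048 m/s/ft/s) = 18.4576 ft/s

18.5 ft/s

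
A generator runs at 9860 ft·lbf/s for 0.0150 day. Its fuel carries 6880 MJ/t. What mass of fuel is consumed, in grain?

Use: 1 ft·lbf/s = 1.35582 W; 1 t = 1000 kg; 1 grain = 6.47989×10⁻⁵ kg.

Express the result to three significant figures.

9860 ft·lbf/s → 13368.4 W
0.0150 day → 1296 s
E = P × t = 13368.4 × 1296 = 1.73254×10⁷ J
6880 MJ/t → 6.88×10⁶ J/kg
m = E / e_s = 1.73254×10⁷ / 6.88×10⁶ = 2.51823 kg
In grain: 2.51823 / 6.47989×10⁻⁵ = 38862.2 grain

3.89×10⁴ grain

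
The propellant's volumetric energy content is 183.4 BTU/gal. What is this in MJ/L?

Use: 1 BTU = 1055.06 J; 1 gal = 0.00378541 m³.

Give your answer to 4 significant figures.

183.4 BTU/gal × 1055.06 J/BTU ÷ 0.00378541 m³/gal = 5.11168×10⁷ J/m³
5.11168×10⁷ J/m³ ÷ 1000000 J/MJ × 0.001 m³/L = 0.0511168 MJ/L

0.05112 MJ/L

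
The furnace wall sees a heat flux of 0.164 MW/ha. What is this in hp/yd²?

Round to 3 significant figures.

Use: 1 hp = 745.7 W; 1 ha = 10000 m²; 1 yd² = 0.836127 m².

0.164 MW/ha × 1000000 W/MW ÷ 10000 m²/ha = 16.4 W/m²
16.4 W/m² ÷ 745.7 W/hp × 0.836127 m²/yd² = 0.0183887 hp/yd²

0.0184 hp/yd²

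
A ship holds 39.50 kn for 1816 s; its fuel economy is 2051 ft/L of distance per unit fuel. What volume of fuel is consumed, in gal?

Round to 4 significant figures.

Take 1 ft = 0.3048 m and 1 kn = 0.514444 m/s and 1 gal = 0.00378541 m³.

15.59 gal

39.50 kn → 20.3205 m/s
d = v × t = 20.3205 × 1816 = 36902 m
2051 ft/L → 625145 m/m³
V = d / (distance per unit fuel) = 36902 / 625145 = 0.0590295 m³
In gal: 0.0590295 / 0.00378541 = 15.594 gal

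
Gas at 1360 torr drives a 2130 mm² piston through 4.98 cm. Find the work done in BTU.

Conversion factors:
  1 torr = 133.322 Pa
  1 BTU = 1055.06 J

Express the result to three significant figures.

0.0182 BTU

1360 torr → 181318 Pa
2130 mm² → 0.00213 m²
F = P × A = 181318 × 0.00213 = 386.207 N
4.98 cm → 0.0498 m
W = F × d = 386.207 × 0.0498 = 19.2331 J
In BTU: 19.2331 / 1055.06 = 0.0182294 BTU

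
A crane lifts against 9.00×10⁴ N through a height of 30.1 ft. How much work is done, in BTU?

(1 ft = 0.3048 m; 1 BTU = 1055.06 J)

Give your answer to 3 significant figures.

30.1 ft × 0.3048 → 9.17448 m
W = F × d = 90000 N × 9.17448 m = 825703 J
825703 J ÷ (1055.06 J/BTU) = 782.612 BTU

783 BTU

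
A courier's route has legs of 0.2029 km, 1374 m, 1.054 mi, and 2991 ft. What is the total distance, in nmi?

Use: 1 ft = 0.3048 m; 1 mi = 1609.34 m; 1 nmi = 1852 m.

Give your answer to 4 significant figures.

0.2029 km × 1000 → 202.9 m
1374 m (already m)
1.054 mi × 1609.34 → 1696.24 m
2991 ft × 0.3048 → 911.657 m
Total: 202.9 + 1374 + 1696.24 + 911.657 = 4184.8 m
In nmi: 4184.8 / 1852 = 2.25961 nmi

2.260 nmi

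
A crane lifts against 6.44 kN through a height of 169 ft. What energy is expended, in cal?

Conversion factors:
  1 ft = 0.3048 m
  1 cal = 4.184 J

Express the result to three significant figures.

6.44 kN × 1000 = 6440 N
169 ft × 0.3048 = 51.5112 m
W = F × d = 6440 N × 51.5112 m = 331732 J
331732 J ÷ (4.184 J/cal) = 79285.9 cal

7.93×10⁴ cal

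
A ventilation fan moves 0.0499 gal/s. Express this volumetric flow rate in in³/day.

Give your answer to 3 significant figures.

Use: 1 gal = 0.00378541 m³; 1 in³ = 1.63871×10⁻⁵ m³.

9.96×10⁵ in³/day

0.0499 gal/s × 0.00378541 m³/gal = 1.88892×10⁻⁴ m³/s
1.88892×10⁻⁴ m³/s ÷ 1.63871×10⁻⁵ m³/in³ × 86400 s/day = 995922 in³/day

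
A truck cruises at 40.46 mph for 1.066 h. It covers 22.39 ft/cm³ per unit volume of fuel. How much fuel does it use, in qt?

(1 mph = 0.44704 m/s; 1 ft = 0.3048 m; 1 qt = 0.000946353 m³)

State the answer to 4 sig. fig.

10.75 qt

40.46 mph → 18.0872 m/s
1.066 h → 3837.6 s
d = v × t = 18.0872 × 3837.6 = 69411.4 m
22.39 ft/cm³ → 6.82447×10⁶ m/m³
V = d / (distance per unit fuel) = 69411.4 / 6.82447×10⁶ = 0.010171 m³
In qt: 0.010171 / 0.000946353 = 10.7476 qt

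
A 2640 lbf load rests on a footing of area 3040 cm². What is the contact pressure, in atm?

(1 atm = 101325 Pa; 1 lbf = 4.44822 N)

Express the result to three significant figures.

0.381 atm

2640 lbf × 4.44822 = 11743.3 N
3040 cm² × 0.0001 = 0.304 m²
P = F / A = 11743.3 N / 0.304 m² = 38629.3 Pa
38629.3 Pa ÷ (101325 Pa/atm) = 0.381242 atm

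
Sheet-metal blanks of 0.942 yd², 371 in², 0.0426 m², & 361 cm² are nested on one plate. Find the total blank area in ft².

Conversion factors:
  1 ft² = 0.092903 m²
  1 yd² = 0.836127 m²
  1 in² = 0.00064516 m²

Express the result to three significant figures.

11.9 ft²

0.942 yd² × 0.836127 = 0.787632 m²
371 in² × 0.00064516 = 0.239354 m²
0.0426 m² (already m²)
361 cm² × 0.0001 = 0.0361 m²
Total: 0.787632 + 0.239354 + 0.0426 + 0.0361 = 1.10569 m²
In ft²: 1.10569 / 0.092903 = 11.9016 ft²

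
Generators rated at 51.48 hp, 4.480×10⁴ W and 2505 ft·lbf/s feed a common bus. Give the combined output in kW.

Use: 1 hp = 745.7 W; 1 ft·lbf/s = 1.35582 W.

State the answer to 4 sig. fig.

86.58 kW

51.48 hp × 745.7 = 38388.6 W
4.480×10⁴ W (already W)
2505 ft·lbf/s × 1.35582 = 3396.33 W
Total: 38388.6 + 44800 + 3396.33 = 86584.9 W
In kW: 86584.9 / 1000 = 86.5849 kW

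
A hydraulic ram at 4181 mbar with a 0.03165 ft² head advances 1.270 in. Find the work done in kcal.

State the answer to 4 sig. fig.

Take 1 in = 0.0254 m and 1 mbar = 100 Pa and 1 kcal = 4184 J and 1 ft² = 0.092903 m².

0.009478 kcal

4181 mbar → 418100 Pa
0.03165 ft² → 0.00294038 m²
F = P × A = 418100 × 0.00294038 = 1229.37 N
1.270 in → 0.032258 m
W = F × d = 1229.37 × 0.032258 = 39.657 J
In kcal: 39.657 / 4184 = 0.00947825 kcal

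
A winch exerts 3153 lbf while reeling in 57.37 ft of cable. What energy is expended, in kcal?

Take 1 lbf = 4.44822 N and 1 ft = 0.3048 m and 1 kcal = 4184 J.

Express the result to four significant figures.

58.62 kcal

3153 lbf × 4.44822 = 14025.2 N
57.37 ft × 0.3048 = 17.4864 m
W = F × d = 14025.2 N × 17.4864 m = 245250 J
245250 J ÷ (4184 J/kcal) = 58.6162 kcal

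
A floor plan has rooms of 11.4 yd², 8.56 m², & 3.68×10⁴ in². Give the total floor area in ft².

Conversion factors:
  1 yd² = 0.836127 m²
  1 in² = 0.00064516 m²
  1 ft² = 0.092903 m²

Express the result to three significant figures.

11.4 yd² × 0.836127 = 9.53185 m²
8.56 m² (already m²)
3.68×10⁴ in² × 0.00064516 = 23.7419 m²
Total: 9.53185 + 8.56 + 23.7419 = 41.8338 m²
In ft²: 41.8338 / 0.092903 = 450.295 ft²

450 ft²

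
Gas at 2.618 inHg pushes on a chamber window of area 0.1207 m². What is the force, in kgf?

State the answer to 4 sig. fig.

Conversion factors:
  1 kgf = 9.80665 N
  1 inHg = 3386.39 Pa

2.618 inHg × 3386.39 = 8865.57 Pa
F = P × A = 8865.57 Pa × 0.1207 m² = 1070.07 N
1070.07 N ÷ (9.80665 N/kgf) = 109.117 kgf

109.1 kgf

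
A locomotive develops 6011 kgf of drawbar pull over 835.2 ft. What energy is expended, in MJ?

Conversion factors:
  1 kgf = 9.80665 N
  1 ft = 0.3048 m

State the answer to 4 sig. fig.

15.01 MJ

6011 kgf × 9.80665 → 58947.8 N
835.2 ft × 0.3048 → 254.569 m
W = F × d = 58947.8 N × 254.569 m = 1.50063×10⁷ J
1.50063×10⁷ J ÷ (1000000 J/MJ) = 15.0063 MJ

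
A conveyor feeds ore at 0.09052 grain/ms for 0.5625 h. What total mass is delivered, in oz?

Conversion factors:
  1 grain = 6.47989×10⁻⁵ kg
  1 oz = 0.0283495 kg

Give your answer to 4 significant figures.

419.0 oz

0.09052 grain/ms → 0.0058656 kg/s
0.5625 h → 2025 s
m = ṁ × t = 0.0058656 × 2025 = 11.8778 kg
In oz: 11.8778 / 0.0283495 = 418.977 oz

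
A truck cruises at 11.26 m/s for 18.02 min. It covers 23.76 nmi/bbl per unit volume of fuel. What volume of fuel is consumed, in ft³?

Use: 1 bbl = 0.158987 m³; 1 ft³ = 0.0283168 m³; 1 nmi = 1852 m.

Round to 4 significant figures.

1.553 ft³

18.02 min → 1081.2 s
d = v × t = 11.26 × 1081.2 = 12174.3 m
23.76 nmi/bbl → 276774 m/m³
V = d / (distance per unit fuel) = 12174.3 / 276774 = 0.0439864 m³
In ft³: 0.0439864 / 0.0283168 = 1.55337 ft³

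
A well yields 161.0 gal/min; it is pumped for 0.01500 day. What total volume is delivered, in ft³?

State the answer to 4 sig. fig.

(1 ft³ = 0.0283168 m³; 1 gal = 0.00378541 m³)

161.0 gal/min → 0.0101575 m³/s
0.01500 day → 1296 s
V = Q × t = 0.0101575 × 1296 = 13.1641 m³
In ft³: 13.1641 / 0.0283168 = 464.887 ft³

464.9 ft³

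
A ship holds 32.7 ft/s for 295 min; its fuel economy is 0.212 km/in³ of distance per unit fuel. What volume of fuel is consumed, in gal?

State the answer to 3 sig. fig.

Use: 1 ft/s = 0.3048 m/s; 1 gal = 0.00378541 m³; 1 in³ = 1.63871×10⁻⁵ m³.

32.7 ft/s → 9.96696 m/s
295 min → 17700 s
d = v × t = 9.96696 × 17700 = 176415 m
0.212 km/in³ → 1.2937×10⁷ m/m³
V = d / (distance per unit fuel) = 176415 / 1.2937×10⁷ = 0.0136365 m³
In gal: 0.0136365 / 0.00378541 = 3.60238 gal

3.60 gal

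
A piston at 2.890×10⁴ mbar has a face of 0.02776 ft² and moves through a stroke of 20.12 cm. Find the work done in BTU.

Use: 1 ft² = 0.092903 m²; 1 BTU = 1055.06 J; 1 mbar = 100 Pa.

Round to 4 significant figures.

2.890×10⁴ mbar → 2.89×10⁶ Pa
0.02776 ft² → 0.00257899 m²
F = P × A = 2.89×10⁶ × 0.00257899 = 7453.28 N
20.12 cm → 0.2012 m
W = F × d = 7453.28 × 0.2012 = 1499.6 J
In BTU: 1499.6 / 1055.06 = 1.42134 BTU

1.421 BTU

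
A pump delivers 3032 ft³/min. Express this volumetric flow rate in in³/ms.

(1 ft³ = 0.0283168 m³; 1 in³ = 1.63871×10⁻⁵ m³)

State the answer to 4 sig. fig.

3032 ft³/min × 0.0283168 m³/ft³ ÷ 60 s/min = 1.43094 m³/s
1.43094 m³/s ÷ 1.63871×10⁻⁵ m³/in³ × 0.001 s/ms = 87.3211 in³/ms

87.32 in³/ms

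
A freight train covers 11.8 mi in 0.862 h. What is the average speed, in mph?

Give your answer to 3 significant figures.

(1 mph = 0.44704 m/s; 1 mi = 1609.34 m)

13.7 mph

11.8 mi × 1609.34 = 18990.2 m
0.862 h × 3600 = 3103.2 s
v = d / t = 18990.2 m / 3103.2 s = 6.11955 m/s
6.11955 m/s ÷ (0.44704 m/s/mph) = 13.689 mph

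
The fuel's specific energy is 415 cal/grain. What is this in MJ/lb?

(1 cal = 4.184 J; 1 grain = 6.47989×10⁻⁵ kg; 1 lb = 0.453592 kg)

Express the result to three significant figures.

415 cal/grain × 4.184 J/cal ÷ 6.47989×10⁻⁵ kg/grain = 2.67961×10⁷ J/kg
2.67961×10⁷ J/kg ÷ 1000000 J/MJ × 0.453592 kg/lb = 12.1545 MJ/lb

12.2 MJ/lb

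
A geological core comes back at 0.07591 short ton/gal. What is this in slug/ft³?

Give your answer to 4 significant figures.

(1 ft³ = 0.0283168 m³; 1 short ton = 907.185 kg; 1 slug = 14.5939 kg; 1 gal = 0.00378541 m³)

35.30 slug/ft³

0.07591 short ton/gal × 907.185 kg/short ton ÷ 0.00378541 m³/gal = 18192.1 kg/m³
18192.1 kg/m³ ÷ 14.5939 kg/slug × 0.0283168 m³/ft³ = 35.2985 slug/ft³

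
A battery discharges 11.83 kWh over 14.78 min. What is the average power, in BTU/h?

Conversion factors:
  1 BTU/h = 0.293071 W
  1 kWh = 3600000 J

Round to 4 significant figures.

11.83 kWh × 3600000 = 4.2588×10⁷ J
14.78 min × 60 = 886.8 s
P = E / t = 4.2588×10⁷ J / 886.8 s = 48024.4 W
48024.4 W ÷ (0.293071 W/BTU/h) = 163866 BTU/h

1.639×10⁵ BTU/h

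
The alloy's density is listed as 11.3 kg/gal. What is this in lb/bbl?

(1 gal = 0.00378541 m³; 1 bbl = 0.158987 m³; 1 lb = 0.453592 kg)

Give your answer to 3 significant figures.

11.3 kg/gal ÷ 0.00378541 m³/gal = 2985.15 kg/m³
2985.15 kg/m³ ÷ 0.453592 kg/lb × 0.158987 m³/bbl = 1046.31 lb/bbl

1050 lb/bbl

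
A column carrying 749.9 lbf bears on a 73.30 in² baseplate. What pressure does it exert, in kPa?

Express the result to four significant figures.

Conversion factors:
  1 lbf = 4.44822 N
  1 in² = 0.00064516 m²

70.54 kPa

749.9 lbf × 4.44822 → 3335.72 N
73.30 in² × 0.00064516 → 0.0472902 m²
P = F / A = 3335.72 N / 0.0472902 m² = 70537.2 Pa
70537.2 Pa ÷ (1000 Pa/kPa) = 70.5372 kPa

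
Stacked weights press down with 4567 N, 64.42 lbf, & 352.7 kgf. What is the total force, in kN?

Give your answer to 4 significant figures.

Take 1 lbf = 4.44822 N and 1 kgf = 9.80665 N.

4567 N (already N)
64.42 lbf × 4.44822 → 286.554 N
352.7 kgf × 9.80665 → 3458.81 N
Combined: 4567 + 286.554 + 3458.81 = 8312.36 N
In kN: 8312.36 / 1000 = 8.31236 kN

8.312 kN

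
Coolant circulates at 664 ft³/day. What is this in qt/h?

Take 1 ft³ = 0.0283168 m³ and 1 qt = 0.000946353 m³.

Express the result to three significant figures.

828 qt/h

664 ft³/day × 0.0283168 m³/ft³ ÷ 86400 s/day = 2.1762×10⁻⁴ m³/s
2.1762×10⁻⁴ m³/s ÷ 0.000946353 m³/qt × 3600 s/h = 827.843 qt/h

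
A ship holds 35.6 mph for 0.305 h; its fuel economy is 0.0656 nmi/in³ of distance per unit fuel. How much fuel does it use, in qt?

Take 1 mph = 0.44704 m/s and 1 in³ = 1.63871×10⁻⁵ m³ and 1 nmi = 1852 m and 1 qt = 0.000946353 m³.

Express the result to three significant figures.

35.6 mph → 15.9146 m/s
0.305 h → 1098 s
d = v × t = 15.9146 × 1098 = 17474.2 m
0.0656 nmi/in³ → 7.41383×10⁶ m/m³
V = d / (distance per unit fuel) = 17474.2 / 7.41383×10⁶ = 0.00235697 m³
In qt: 0.00235697 / 0.000946353 = 2.49058 qt

2.49 qt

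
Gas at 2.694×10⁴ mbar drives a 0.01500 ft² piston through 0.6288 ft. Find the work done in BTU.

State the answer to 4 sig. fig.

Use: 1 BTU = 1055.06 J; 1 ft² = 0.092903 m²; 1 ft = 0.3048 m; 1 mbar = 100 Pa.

0.6820 BTU

2.694×10⁴ mbar → 2.694×10⁶ Pa
0.01500 ft² → 0.00139354 m²
F = P × A = 2.694×10⁶ × 0.00139354 = 3754.2 N
0.6288 ft → 0.191658 m
W = F × d = 3754.2 × 0.191658 = 719.522 J
In BTU: 719.522 / 1055.06 = 0.681973 BTU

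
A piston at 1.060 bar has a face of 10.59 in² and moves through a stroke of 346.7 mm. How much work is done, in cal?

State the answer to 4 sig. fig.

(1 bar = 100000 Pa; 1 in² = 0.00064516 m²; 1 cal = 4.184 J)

1.060 bar → 106000 Pa
10.59 in² → 0.00683224 m²
F = P × A = 106000 × 0.00683224 = 724.217 N
346.7 mm → 0.3467 m
W = F × d = 724.217 × 0.3467 = 251.086 J
In cal: 251.086 / 4.184 = 60.011 cal

60.01 cal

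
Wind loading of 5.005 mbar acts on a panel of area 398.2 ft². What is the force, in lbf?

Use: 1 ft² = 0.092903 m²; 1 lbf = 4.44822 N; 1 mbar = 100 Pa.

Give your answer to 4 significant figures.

4162 lbf

5.005 mbar × 100 → 500.5 Pa
398.2 ft² × 0.092903 → 36.994 m²
F = P × A = 500.5 Pa × 36.994 m² = 18515.5 N
18515.5 N ÷ (4.44822 N/lbf) = 4162.45 lbf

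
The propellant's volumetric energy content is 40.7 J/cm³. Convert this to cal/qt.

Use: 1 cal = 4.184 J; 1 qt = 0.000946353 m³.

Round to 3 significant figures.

9210 cal/qt

40.7 J/cm³ ÷ 10⁻⁶ m³/cm³ = 4.07×10⁷ J/m³
4.07×10⁷ J/m³ ÷ 4.184 J/cal × 0.000946353 m³/qt = 9205.68 cal/qt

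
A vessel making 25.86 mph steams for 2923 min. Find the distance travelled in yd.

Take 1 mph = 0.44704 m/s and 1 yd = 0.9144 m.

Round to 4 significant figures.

2.217×10⁶ yd

25.86 mph × 0.44704 = 11.5605 m/s
2923 min × 60 = 175380 s
d = v × t = 11.5605 m/s × 175380 s = 2.02748×10⁶ m
2.02748×10⁶ m ÷ (0.9144 m/yd) = 2.21728×10⁶ yd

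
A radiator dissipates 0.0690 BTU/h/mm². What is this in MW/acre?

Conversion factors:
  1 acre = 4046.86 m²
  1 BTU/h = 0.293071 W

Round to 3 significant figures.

0.0690 BTU/h/mm² × 0.293071 W/BTU/h ÷ 10⁻⁶ m²/mm² = 20221.9 W/m²
20221.9 W/m² ÷ 1000000 W/MW × 4046.86 m²/acre = 81.8352 MW/acre

81.8 MW/acre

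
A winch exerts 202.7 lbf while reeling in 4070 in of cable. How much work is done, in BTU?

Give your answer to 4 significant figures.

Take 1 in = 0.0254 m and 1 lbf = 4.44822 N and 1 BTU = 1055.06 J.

88.35 BTU

202.7 lbf × 4.44822 = 901.654 N
4070 in × 0.0254 = 103.378 m
W = F × d = 901.654 N × 103.378 m = 93211.2 J
93211.2 J ÷ (1055.06 J/BTU) = 88.3468 BTU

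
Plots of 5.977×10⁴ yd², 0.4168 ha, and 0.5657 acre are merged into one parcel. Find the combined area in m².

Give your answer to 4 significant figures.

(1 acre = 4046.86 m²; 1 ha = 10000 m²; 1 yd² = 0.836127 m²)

5.977×10⁴ yd² × 0.836127 = 49975.3 m²
0.4168 ha × 10000 = 4168 m²
0.5657 acre × 4046.86 = 2289.31 m²
Total: 49975.3 + 4168 + 2289.31 = 56432.6 m²

5.643×10⁴ m²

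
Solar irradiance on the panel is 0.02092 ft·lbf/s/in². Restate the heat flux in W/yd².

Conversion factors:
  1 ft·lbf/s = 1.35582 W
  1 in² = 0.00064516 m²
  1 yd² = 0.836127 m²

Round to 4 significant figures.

36.76 W/yd²

0.02092 ft·lbf/s/in² × 1.35582 W/ft·lbf/s ÷ 0.00064516 m²/in² = 43.9639 W/m²
43.9639 W/m² × 0.836127 m²/yd² = 36.7594 W/yd²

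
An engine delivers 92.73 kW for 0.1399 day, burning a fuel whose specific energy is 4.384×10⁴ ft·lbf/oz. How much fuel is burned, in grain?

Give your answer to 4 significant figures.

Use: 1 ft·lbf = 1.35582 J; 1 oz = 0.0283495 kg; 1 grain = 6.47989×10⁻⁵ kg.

8.250×10⁶ grain

92.73 kW → 92730 W
0.1399 day → 12087.4 s
E = P × t = 92730 × 12087.4 = 1.12086×10⁹ J
4.384×10⁴ ft·lbf/oz → 2.09666×10⁶ J/kg
m = E / e_s = 1.12086×10⁹ / 2.09666×10⁶ = 534.593 kg
In grain: 534.593 / 6.47989×10⁻⁵ = 8.25003×10⁶ grain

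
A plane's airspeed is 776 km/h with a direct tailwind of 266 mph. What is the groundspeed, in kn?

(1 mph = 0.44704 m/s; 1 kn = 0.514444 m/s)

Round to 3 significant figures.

776 km/h × (1/3.6) = 215.556 m/s
266 mph × 0.44704 = 118.913 m/s
Total: 215.556 + 118.913 = 334.469 m/s
In kn: 334.469 / 0.514444 = 650.156 kn

650 kn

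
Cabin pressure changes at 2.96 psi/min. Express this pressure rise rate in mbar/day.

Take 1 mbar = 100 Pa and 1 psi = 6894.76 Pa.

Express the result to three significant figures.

2.94×10⁵ mbar/day

2.96 psi/min × 6894.76 Pa/psi ÷ 60 s/min = 340.141 Pa/s
340.141 Pa/s ÷ 100 Pa/mbar × 86400 s/day = 293882 mbar/day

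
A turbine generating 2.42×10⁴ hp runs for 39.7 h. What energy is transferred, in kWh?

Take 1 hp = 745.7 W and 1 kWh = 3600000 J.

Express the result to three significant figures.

7.16×10⁵ kWh

2.42×10⁴ hp × 745.7 = 1.80459×10⁷ W
39.7 h × 3600 = 142920 s
E = P × t = 1.80459×10⁷ W × 142920 s = 2.57912×10¹² J
2.57912×10¹² J ÷ (3600000 J/kWh) = 716422 kWh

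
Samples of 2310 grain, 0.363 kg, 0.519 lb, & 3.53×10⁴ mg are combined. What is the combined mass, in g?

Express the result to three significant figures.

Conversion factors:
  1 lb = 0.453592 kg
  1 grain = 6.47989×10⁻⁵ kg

2310 grain × 6.47989×10⁻⁵ → 0.149685 kg
0.363 kg (already kg)
0.519 lb × 0.453592 → 0.235414 kg
3.53×10⁴ mg × 10⁻⁶ → 0.0353 kg
Total: 0.149685 + 0.363 + 0.235414 + 0.0353 = 0.783399 kg
In g: 0.783399 / 0.001 = 783.399 g

783 g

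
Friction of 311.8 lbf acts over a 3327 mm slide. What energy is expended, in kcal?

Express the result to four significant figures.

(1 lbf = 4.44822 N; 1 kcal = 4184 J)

1.103 kcal

311.8 lbf × 4.44822 → 1386.95 N
3327 mm × 0.001 → 3.327 m
W = F × d = 1386.95 N × 3.327 m = 4614.38 J
4614.38 J ÷ (4184 J/kcal) = 1.10286 kcal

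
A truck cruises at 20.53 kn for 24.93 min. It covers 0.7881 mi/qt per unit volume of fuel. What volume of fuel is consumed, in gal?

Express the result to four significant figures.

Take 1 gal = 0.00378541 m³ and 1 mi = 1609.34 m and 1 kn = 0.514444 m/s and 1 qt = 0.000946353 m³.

20.53 kn → 10.5615 m/s
24.93 min → 1495.8 s
d = v × t = 10.5615 × 1495.8 = 15797.9 m
0.7881 mi/qt → 1.34022×10⁶ m/m³
V = d / (distance per unit fuel) = 15797.9 / 1.34022×10⁶ = 0.0117875 m³
In gal: 0.0117875 / 0.00378541 = 3.11393 gal

3.114 gal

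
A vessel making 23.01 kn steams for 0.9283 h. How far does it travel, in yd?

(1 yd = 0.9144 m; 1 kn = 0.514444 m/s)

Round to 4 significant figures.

4.326×10⁴ yd

23.01 kn × 0.514444 = 11.8374 m/s
0.9283 h × 3600 = 3341.88 s
d = v × t = 11.8374 m/s × 3341.88 s = 39559.2 m
39559.2 m ÷ (0.9144 m/yd) = 43262.5 yd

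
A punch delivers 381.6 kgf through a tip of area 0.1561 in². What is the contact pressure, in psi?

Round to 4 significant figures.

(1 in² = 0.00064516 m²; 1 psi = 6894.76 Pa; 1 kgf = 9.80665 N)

381.6 kgf × 9.80665 = 3742.22 N
0.1561 in² × 0.00064516 = 1.00709×10⁻⁴ m²
P = F / A = 3742.22 N / 1.00709×10⁻⁴ m² = 3.71587×10⁷ Pa
3.71587×10⁷ Pa ÷ (6894.76 Pa/psi) = 5389.41 psi

5389 psi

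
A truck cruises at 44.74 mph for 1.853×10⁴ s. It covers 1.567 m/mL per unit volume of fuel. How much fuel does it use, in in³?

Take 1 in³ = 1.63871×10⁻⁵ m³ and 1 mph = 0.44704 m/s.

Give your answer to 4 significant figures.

44.74 mph → 20.0006 m/s
d = v × t = 20.0006 × 18530 = 370611 m
1.567 m/mL → 1.567×10⁶ m/m³
V = d / (distance per unit fuel) = 370611 / 1.567×10⁶ = 0.23651 m³
In in³: 0.23651 / 1.63871×10⁻⁵ = 14432.7 in³

1.443×10⁴ in³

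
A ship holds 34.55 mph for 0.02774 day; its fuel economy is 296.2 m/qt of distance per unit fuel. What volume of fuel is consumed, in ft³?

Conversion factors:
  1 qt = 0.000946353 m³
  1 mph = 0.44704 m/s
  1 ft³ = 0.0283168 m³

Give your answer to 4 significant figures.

34.55 mph → 15.4452 m/s
0.02774 day → 2396.74 s
d = v × t = 15.4452 × 2396.74 = 37018.1 m
296.2 m/qt → 312991 m/m³
V = d / (distance per unit fuel) = 37018.1 / 312991 = 0.118272 m³
In ft³: 0.118272 / 0.0283168 = 4.17674 ft³

4.177 ft³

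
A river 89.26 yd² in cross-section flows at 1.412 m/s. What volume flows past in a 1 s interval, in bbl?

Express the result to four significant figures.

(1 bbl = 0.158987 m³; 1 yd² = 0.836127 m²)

662.8 bbl

89.26 yd² × 0.836127 = 74.6327 m²
V = v × A × t = 1.412 m/s × 74.6327 m² × 1 s = 105.381 m³
105.381 m³ ÷ (0.158987 m³/bbl) = 662.828 bbl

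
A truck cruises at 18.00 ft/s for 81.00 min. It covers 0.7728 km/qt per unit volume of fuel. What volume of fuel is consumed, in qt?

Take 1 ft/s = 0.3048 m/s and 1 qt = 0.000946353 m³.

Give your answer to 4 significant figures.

34.50 qt

18.00 ft/s → 5.4864 m/s
81.00 min → 4860 s
d = v × t = 5.4864 × 4860 = 26663.9 m
0.7728 km/qt → 816609 m/m³
V = d / (distance per unit fuel) = 26663.9 / 816609 = 0.032652 m³
In qt: 0.032652 / 0.000946353 = 34.503 qt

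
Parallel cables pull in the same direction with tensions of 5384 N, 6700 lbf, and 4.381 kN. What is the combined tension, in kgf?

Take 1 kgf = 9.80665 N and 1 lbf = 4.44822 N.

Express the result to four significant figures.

5384 N (already N)
6700 lbf × 4.44822 → 29803.1 N
4.381 kN × 1000 → 4381 N
Sum: 5384 + 29803.1 + 4381 = 39568.1 N
In kgf: 39568.1 / 9.80665 = 4034.82 kgf

4035 kgf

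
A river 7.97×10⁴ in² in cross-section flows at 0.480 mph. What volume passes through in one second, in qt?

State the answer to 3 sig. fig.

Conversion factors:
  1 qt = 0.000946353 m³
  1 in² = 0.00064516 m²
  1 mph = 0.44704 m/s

0.480 mph × 0.44704 = 0.214579 m/s
7.97×10⁴ in² × 0.00064516 = 51.4193 m²
V = v × A × t = 0.214579 m/s × 51.4193 m² × 1 s = 11.0335 m³
11.0335 m³ ÷ (0.000946353 m³/qt) = 11659 qt

1.17×10⁴ qt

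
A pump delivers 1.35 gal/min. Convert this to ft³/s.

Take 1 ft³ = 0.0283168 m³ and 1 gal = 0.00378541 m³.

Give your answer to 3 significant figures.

0.00301 ft³/s

1.35 gal/min × 0.00378541 m³/gal ÷ 60 s/min = 8.51717×10⁻⁵ m³/s
8.51717×10⁻⁵ m³/s ÷ 0.0283168 m³/ft³ = 0.00300782 ft³/s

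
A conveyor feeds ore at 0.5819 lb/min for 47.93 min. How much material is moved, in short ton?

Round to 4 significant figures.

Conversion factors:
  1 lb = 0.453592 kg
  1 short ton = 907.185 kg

0.01395 short ton

0.5819 lb/min → 0.00439909 kg/s
47.93 min → 2875.8 s
m = ṁ × t = 0.00439909 × 2875.8 = 12.6509 kg
In short ton: 12.6509 / 907.185 = 0.0139452 short ton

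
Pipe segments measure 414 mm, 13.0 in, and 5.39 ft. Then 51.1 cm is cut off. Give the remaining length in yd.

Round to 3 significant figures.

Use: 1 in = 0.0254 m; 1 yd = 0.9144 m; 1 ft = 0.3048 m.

2.05 yd

414 mm × 0.001 = 0.414 m
13.0 in × 0.0254 = 0.3302 m
5.39 ft × 0.3048 = 1.64287 m
51.1 cm × 0.01 = 0.511 m
Net: 0.414 + 0.3302 + 1.64287 − 0.511 = 1.87607 m
In yd: 1.87607 / 0.9144 = 2.0517 yd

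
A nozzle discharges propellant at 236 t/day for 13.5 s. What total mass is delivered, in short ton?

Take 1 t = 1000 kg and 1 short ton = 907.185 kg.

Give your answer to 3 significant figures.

0.0406 short ton

236 t/day → 2.73148 kg/s
m = ṁ × t = 2.73148 × 13.5 = 36.875 kg
In short ton: 36.875 / 907.185 = 0.0406477 short ton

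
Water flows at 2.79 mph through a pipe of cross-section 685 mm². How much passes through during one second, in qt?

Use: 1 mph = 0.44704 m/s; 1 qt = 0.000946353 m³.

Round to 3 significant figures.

2.79 mph × 0.44704 = 1.24724 m/s
685 mm² × 10⁻⁶ = 6.85×10⁻⁴ m²
V = v × A × t = 1.24724 m/s × 6.85×10⁻⁴ m² × 1 s = 8.54359×10⁻⁴ m³
8.54359×10⁻⁴ m³ ÷ (0.000946353 m³/qt) = 0.902791 qt

0.903 qt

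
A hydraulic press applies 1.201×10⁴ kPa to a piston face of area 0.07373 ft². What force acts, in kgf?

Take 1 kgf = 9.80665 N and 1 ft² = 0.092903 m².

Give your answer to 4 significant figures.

1.201×10⁴ kPa × 1000 → 1.201×10⁷ Pa
0.07373 ft² × 0.092903 → 0.00684974 m²
F = P × A = 1.201×10⁷ Pa × 0.00684974 m² = 82265.4 N
82265.4 N ÷ (9.80665 N/kgf) = 8388.74 kgf

8389 kgf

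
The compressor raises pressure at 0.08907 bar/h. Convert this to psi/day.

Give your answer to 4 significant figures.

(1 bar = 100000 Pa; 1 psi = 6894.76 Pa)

0.08907 bar/h × 100000 Pa/bar ÷ 3600 s/h = 2.47417 Pa/s
2.47417 Pa/s ÷ 6894.76 Pa/psi × 86400 s/day = 31.0045 psi/day

31.00 psi/day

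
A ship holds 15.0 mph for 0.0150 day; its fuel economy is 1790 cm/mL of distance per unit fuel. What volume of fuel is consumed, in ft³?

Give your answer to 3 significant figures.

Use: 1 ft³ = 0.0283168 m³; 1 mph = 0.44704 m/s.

0.0171 ft³

15.0 mph → 6.7056 m/s
0.0150 day → 1296 s
d = v × t = 6.7056 × 1296 = 8690.46 m
1790 cm/mL → 1.79×10⁷ m/m³
V = d / (distance per unit fuel) = 8690.46 / 1.79×10⁷ = 4.85501×10⁻⁴ m³
In ft³: 4.85501×10⁻⁴ / 0.0283168 = 0.0171453 ft³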